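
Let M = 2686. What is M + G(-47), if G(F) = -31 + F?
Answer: 2608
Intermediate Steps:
M + G(-47) = 2686 + (-31 - 47) = 2686 - 78 = 2608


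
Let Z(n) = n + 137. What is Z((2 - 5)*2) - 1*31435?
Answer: -31304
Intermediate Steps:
Z(n) = 137 + n
Z((2 - 5)*2) - 1*31435 = (137 + (2 - 5)*2) - 1*31435 = (137 - 3*2) - 31435 = (137 - 6) - 31435 = 131 - 31435 = -31304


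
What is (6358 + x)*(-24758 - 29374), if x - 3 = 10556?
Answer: -915751044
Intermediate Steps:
x = 10559 (x = 3 + 10556 = 10559)
(6358 + x)*(-24758 - 29374) = (6358 + 10559)*(-24758 - 29374) = 16917*(-54132) = -915751044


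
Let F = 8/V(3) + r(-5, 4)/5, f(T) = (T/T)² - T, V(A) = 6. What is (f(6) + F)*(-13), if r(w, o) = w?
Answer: 182/3 ≈ 60.667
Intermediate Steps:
f(T) = 1 - T (f(T) = 1² - T = 1 - T)
F = ⅓ (F = 8/6 - 5/5 = 8*(⅙) - 5*⅕ = 4/3 - 1 = ⅓ ≈ 0.33333)
(f(6) + F)*(-13) = ((1 - 1*6) + ⅓)*(-13) = ((1 - 6) + ⅓)*(-13) = (-5 + ⅓)*(-13) = -14/3*(-13) = 182/3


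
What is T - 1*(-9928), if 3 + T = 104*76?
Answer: 17829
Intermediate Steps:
T = 7901 (T = -3 + 104*76 = -3 + 7904 = 7901)
T - 1*(-9928) = 7901 - 1*(-9928) = 7901 + 9928 = 17829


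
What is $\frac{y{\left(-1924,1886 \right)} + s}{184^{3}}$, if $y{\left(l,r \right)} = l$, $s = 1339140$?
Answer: $\frac{10447}{48668} \approx 0.21466$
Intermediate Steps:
$\frac{y{\left(-1924,1886 \right)} + s}{184^{3}} = \frac{-1924 + 1339140}{184^{3}} = \frac{1337216}{6229504} = 1337216 \cdot \frac{1}{6229504} = \frac{10447}{48668}$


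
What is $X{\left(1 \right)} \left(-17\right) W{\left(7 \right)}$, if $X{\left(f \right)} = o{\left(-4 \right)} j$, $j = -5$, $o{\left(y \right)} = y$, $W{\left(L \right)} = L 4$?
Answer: $-9520$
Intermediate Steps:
$W{\left(L \right)} = 4 L$
$X{\left(f \right)} = 20$ ($X{\left(f \right)} = \left(-4\right) \left(-5\right) = 20$)
$X{\left(1 \right)} \left(-17\right) W{\left(7 \right)} = 20 \left(-17\right) 4 \cdot 7 = \left(-340\right) 28 = -9520$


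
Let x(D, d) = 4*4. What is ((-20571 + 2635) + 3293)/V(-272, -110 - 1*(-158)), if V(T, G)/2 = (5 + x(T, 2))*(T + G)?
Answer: 4881/3136 ≈ 1.5564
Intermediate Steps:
x(D, d) = 16
V(T, G) = 42*G + 42*T (V(T, G) = 2*((5 + 16)*(T + G)) = 2*(21*(G + T)) = 2*(21*G + 21*T) = 42*G + 42*T)
((-20571 + 2635) + 3293)/V(-272, -110 - 1*(-158)) = ((-20571 + 2635) + 3293)/(42*(-110 - 1*(-158)) + 42*(-272)) = (-17936 + 3293)/(42*(-110 + 158) - 11424) = -14643/(42*48 - 11424) = -14643/(2016 - 11424) = -14643/(-9408) = -14643*(-1/9408) = 4881/3136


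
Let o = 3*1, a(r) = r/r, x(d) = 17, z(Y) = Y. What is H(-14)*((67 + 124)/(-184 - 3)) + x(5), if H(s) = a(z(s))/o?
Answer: 9346/561 ≈ 16.660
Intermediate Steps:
a(r) = 1
o = 3
H(s) = 1/3
H(-14)*((67 + 124)/(-184 - 3)) + x(5) = ((67 + 124)/(-184 - 3))/3 + 17 = (191/(-187))/3 + 17 = (191*(-1/187))/3 + 17 = (1/3)*(-191/187) + 17 = -191/561 + 17 = 9346/561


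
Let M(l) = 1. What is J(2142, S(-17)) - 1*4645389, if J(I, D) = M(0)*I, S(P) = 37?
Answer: -4643247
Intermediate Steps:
J(I, D) = I (J(I, D) = 1*I = I)
J(2142, S(-17)) - 1*4645389 = 2142 - 1*4645389 = 2142 - 4645389 = -4643247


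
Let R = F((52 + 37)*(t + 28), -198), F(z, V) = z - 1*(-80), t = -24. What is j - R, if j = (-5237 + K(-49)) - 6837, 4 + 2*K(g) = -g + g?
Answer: -12512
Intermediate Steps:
F(z, V) = 80 + z (F(z, V) = z + 80 = 80 + z)
R = 436 (R = 80 + (52 + 37)*(-24 + 28) = 80 + 89*4 = 80 + 356 = 436)
K(g) = -2 (K(g) = -2 + (-g + g)/2 = -2 + (½)*0 = -2 + 0 = -2)
j = -12076 (j = (-5237 - 2) - 6837 = -5239 - 6837 = -12076)
j - R = -12076 - 1*436 = -12076 - 436 = -12512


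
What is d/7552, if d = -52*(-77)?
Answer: 1001/1888 ≈ 0.53019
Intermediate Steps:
d = 4004
d/7552 = 4004/7552 = 4004*(1/7552) = 1001/1888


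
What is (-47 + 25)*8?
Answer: -176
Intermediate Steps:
(-47 + 25)*8 = -22*8 = -176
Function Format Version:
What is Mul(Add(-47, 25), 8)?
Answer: -176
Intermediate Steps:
Mul(Add(-47, 25), 8) = Mul(-22, 8) = -176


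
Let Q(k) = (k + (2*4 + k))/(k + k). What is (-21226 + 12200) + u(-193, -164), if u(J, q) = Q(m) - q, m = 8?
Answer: -17721/2 ≈ -8860.5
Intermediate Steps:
Q(k) = (8 + 2*k)/(2*k) (Q(k) = (k + (8 + k))/((2*k)) = (8 + 2*k)*(1/(2*k)) = (8 + 2*k)/(2*k))
u(J, q) = 3/2 - q (u(J, q) = (4 + 8)/8 - q = (⅛)*12 - q = 3/2 - q)
(-21226 + 12200) + u(-193, -164) = (-21226 + 12200) + (3/2 - 1*(-164)) = -9026 + (3/2 + 164) = -9026 + 331/2 = -17721/2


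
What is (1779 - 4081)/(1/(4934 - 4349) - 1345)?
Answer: 673335/393412 ≈ 1.7115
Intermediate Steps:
(1779 - 4081)/(1/(4934 - 4349) - 1345) = -2302/(1/585 - 1345) = -2302/(-786824/585) = -2302*(-585/786824) = 673335/393412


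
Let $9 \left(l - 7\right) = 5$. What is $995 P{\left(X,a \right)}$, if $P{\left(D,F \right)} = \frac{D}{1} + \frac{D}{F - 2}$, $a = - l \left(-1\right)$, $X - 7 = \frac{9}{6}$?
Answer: $\frac{199597}{20} \approx 9979.8$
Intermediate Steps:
$l = \frac{68}{9}$ ($l = 7 + \frac{1}{9} \cdot 5 = 7 + \frac{5}{9} = \frac{68}{9} \approx 7.5556$)
$X = \frac{17}{2}$ ($X = 7 + \frac{9}{6} = 7 + 9 \cdot \frac{1}{6} = 7 + \frac{3}{2} = \frac{17}{2} \approx 8.5$)
$a = \frac{68}{9}$ ($a = \left(-1\right) \frac{68}{9} \left(-1\right) = \left(- \frac{68}{9}\right) \left(-1\right) = \frac{68}{9} \approx 7.5556$)
$P{\left(D,F \right)} = D + \frac{D}{-2 + F}$ ($P{\left(D,F \right)} = D 1 + \frac{D}{-2 + F} = D + \frac{D}{-2 + F}$)
$995 P{\left(X,a \right)} = 995 \frac{17 \left(-1 + \frac{68}{9}\right)}{2 \left(-2 + \frac{68}{9}\right)} = 995 \cdot \frac{17}{2} \frac{1}{\frac{50}{9}} \cdot \frac{59}{9} = 995 \cdot \frac{17}{2} \cdot \frac{9}{50} \cdot \frac{59}{9} = 995 \cdot \frac{1003}{100} = \frac{199597}{20}$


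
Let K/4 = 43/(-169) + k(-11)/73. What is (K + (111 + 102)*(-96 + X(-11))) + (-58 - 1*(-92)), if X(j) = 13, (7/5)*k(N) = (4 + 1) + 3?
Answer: -1523865407/86359 ≈ -17646.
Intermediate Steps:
k(N) = 40/7 (k(N) = 5*((4 + 1) + 3)/7 = 5*(5 + 3)/7 = (5/7)*8 = 40/7)
K = -60852/86359 (K = 4*(43/(-169) + (40/7)/73) = 4*(43*(-1/169) + (40/7)*(1/73)) = 4*(-43/169 + 40/511) = 4*(-15213/86359) = -60852/86359 ≈ -0.70464)
(K + (111 + 102)*(-96 + X(-11))) + (-58 - 1*(-92)) = (-60852/86359 + (111 + 102)*(-96 + 13)) + (-58 - 1*(-92)) = (-60852/86359 + 213*(-83)) + (-58 + 92) = (-60852/86359 - 17679) + 34 = -1526801613/86359 + 34 = -1523865407/86359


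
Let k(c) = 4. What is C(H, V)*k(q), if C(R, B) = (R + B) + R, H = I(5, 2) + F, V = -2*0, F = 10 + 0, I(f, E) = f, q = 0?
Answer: 120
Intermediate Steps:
F = 10
V = 0
H = 15 (H = 5 + 10 = 15)
C(R, B) = B + 2*R (C(R, B) = (B + R) + R = B + 2*R)
C(H, V)*k(q) = (0 + 2*15)*4 = (0 + 30)*4 = 30*4 = 120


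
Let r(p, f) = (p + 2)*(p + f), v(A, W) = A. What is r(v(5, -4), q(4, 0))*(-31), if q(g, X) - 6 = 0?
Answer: -2387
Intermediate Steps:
q(g, X) = 6 (q(g, X) = 6 + 0 = 6)
r(p, f) = (2 + p)*(f + p)
r(v(5, -4), q(4, 0))*(-31) = (5² + 2*6 + 2*5 + 6*5)*(-31) = (25 + 12 + 10 + 30)*(-31) = 77*(-31) = -2387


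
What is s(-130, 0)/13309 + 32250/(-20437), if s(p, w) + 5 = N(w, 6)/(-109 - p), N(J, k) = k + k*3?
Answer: -3005058549/1903972231 ≈ -1.5783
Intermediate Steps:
N(J, k) = 4*k (N(J, k) = k + 3*k = 4*k)
s(p, w) = -5 + 24/(-109 - p) (s(p, w) = -5 + (4*6)/(-109 - p) = -5 + 24/(-109 - p))
s(-130, 0)/13309 + 32250/(-20437) = ((-569 - 5*(-130))/(109 - 130))/13309 + 32250/(-20437) = ((-569 + 650)/(-21))*(1/13309) + 32250*(-1/20437) = -1/21*81*(1/13309) - 32250/20437 = -27/7*1/13309 - 32250/20437 = -27/93163 - 32250/20437 = -3005058549/1903972231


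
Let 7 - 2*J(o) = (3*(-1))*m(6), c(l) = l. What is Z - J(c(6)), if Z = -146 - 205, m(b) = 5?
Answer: -362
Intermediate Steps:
J(o) = 11 (J(o) = 7/2 - 3*(-1)*5/2 = 7/2 - (-3)*5/2 = 7/2 - ½*(-15) = 7/2 + 15/2 = 11)
Z = -351
Z - J(c(6)) = -351 - 1*11 = -351 - 11 = -362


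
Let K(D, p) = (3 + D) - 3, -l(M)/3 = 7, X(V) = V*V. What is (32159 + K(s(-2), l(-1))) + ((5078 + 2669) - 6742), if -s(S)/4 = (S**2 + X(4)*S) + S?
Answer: 33284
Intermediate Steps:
X(V) = V**2
l(M) = -21 (l(M) = -3*7 = -21)
s(S) = -68*S - 4*S**2 (s(S) = -4*((S**2 + 4**2*S) + S) = -4*((S**2 + 16*S) + S) = -4*(S**2 + 17*S) = -68*S - 4*S**2)
K(D, p) = D
(32159 + K(s(-2), l(-1))) + ((5078 + 2669) - 6742) = (32159 - 4*(-2)*(17 - 2)) + ((5078 + 2669) - 6742) = (32159 - 4*(-2)*15) + (7747 - 6742) = (32159 + 120) + 1005 = 32279 + 1005 = 33284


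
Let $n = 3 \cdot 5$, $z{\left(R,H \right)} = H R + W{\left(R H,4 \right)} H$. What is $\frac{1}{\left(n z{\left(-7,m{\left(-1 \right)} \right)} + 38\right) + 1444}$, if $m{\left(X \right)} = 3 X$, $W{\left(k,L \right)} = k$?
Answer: $\frac{1}{852} \approx 0.0011737$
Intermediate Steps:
$z{\left(R,H \right)} = H R + R H^{2}$ ($z{\left(R,H \right)} = H R + R H H = H R + H R H = H R + R H^{2}$)
$n = 15$
$\frac{1}{\left(n z{\left(-7,m{\left(-1 \right)} \right)} + 38\right) + 1444} = \frac{1}{\left(15 \cdot 3 \left(-1\right) \left(-7\right) \left(1 + 3 \left(-1\right)\right) + 38\right) + 1444} = \frac{1}{\left(15 \left(\left(-3\right) \left(-7\right) \left(1 - 3\right)\right) + 38\right) + 1444} = \frac{1}{\left(15 \left(\left(-3\right) \left(-7\right) \left(-2\right)\right) + 38\right) + 1444} = \frac{1}{\left(15 \left(-42\right) + 38\right) + 1444} = \frac{1}{\left(-630 + 38\right) + 1444} = \frac{1}{-592 + 1444} = \frac{1}{852}$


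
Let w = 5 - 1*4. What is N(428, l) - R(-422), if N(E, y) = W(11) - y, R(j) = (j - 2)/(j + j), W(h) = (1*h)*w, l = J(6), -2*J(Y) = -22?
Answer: -106/211 ≈ -0.50237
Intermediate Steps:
J(Y) = 11 (J(Y) = -½*(-22) = 11)
w = 1 (w = 5 - 4 = 1)
l = 11
W(h) = h (W(h) = (1*h)*1 = h*1 = h)
R(j) = (-2 + j)/(2*j) (R(j) = (-2 + j)/((2*j)) = (-2 + j)*(1/(2*j)) = (-2 + j)/(2*j))
N(E, y) = 11 - y
N(428, l) - R(-422) = (11 - 1*11) - (-2 - 422)/(2*(-422)) = (11 - 11) - (-1)*(-424)/(2*422) = 0 - 1*106/211 = 0 - 106/211 = -106/211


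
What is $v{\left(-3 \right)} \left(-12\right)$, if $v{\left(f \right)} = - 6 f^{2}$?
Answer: $648$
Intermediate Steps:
$v{\left(-3 \right)} \left(-12\right) = - 6 \left(-3\right)^{2} \left(-12\right) = \left(-6\right) 9 \left(-12\right) = \left(-54\right) \left(-12\right) = 648$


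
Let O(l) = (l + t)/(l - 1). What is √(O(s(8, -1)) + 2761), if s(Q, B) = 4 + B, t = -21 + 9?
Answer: √11026/2 ≈ 52.502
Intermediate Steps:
t = -12
O(l) = (-12 + l)/(-1 + l) (O(l) = (l - 12)/(l - 1) = (-12 + l)/(-1 + l))
√(O(s(8, -1)) + 2761) = √((-12 + (4 - 1))/(-1 + (4 - 1)) + 2761) = √((-12 + 3)/(-1 + 3) + 2761) = √(-9/2 + 2761) = √(5513/2) = √11026/2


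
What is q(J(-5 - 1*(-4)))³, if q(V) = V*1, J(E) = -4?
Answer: -64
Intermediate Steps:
q(V) = V
q(J(-5 - 1*(-4)))³ = (-4)³ = -64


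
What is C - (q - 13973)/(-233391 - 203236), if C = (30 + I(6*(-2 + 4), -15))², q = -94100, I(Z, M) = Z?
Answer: 770101955/436627 ≈ 1763.8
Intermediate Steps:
C = 1764 (C = (30 + 6*(-2 + 4))² = (30 + 6*2)² = (30 + 12)² = 42² = 1764)
C - (q - 13973)/(-233391 - 203236) = 1764 - (-94100 - 13973)/(-233391 - 203236) = 1764 - (-108073)/(-436627) = 1764 - (-108073)*(-1)/436627 = 1764 - 1*108073/436627 = 1764 - 108073/436627 = 770101955/436627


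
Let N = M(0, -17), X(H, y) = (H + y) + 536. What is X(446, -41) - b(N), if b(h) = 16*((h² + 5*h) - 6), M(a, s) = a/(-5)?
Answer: 1037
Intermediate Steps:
X(H, y) = 536 + H + y
M(a, s) = -a/5 (M(a, s) = a*(-⅕) = -a/5)
N = 0 (N = -⅕*0 = 0)
b(h) = -96 + 16*h² + 80*h (b(h) = 16*(-6 + h² + 5*h) = -96 + 16*h² + 80*h)
X(446, -41) - b(N) = (536 + 446 - 41) - (-96 + 16*0² + 80*0) = 941 - (-96 + 16*0 + 0) = 941 - (-96 + 0 + 0) = 941 - 1*(-96) = 941 + 96 = 1037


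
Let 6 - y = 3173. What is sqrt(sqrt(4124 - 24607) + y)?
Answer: sqrt(-3167 + I*sqrt(20483)) ≈ 1.2713 + 56.29*I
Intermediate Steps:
y = -3167 (y = 6 - 1*3173 = 6 - 3173 = -3167)
sqrt(sqrt(4124 - 24607) + y) = sqrt(sqrt(4124 - 24607) - 3167) = sqrt(sqrt(-20483) - 3167) = sqrt(I*sqrt(20483) - 3167) = sqrt(-3167 + I*sqrt(20483))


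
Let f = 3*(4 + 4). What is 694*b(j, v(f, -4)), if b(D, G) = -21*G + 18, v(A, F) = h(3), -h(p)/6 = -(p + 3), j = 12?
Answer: -512172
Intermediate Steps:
f = 24 (f = 3*8 = 24)
h(p) = 18 + 6*p (h(p) = -(-6)*(p + 3) = -(-6)*(3 + p) = -6*(-3 - p) = 18 + 6*p)
v(A, F) = 36 (v(A, F) = 18 + 6*3 = 18 + 18 = 36)
b(D, G) = 18 - 21*G
694*b(j, v(f, -4)) = 694*(18 - 21*36) = 694*(18 - 756) = 694*(-738) = -512172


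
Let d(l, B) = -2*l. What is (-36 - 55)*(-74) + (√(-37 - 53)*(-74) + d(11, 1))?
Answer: 6712 - 222*I*√10 ≈ 6712.0 - 702.03*I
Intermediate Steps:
(-36 - 55)*(-74) + (√(-37 - 53)*(-74) + d(11, 1)) = (-36 - 55)*(-74) + (√(-37 - 53)*(-74) - 2*11) = -91*(-74) + (√(-90)*(-74) - 22) = 6734 + ((3*I*√10)*(-74) - 22) = 6734 + (-222*I*√10 - 22) = 6734 + (-22 - 222*I*√10) = 6712 - 222*I*√10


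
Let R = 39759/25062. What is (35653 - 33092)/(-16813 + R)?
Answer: -1645738/10803273 ≈ -0.15234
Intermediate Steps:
R = 13253/8354 (R = 39759*(1/25062) = 13253/8354 ≈ 1.5864)
(35653 - 33092)/(-16813 + R) = (35653 - 33092)/(-16813 + 13253/8354) = 2561/(-140442549/8354) = 2561*(-8354/140442549) = -1645738/10803273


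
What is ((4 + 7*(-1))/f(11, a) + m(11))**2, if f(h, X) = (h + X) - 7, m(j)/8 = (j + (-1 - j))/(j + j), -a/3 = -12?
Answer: 37249/193600 ≈ 0.19240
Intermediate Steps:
a = 36 (a = -3*(-12) = 36)
m(j) = -4/j (m(j) = 8*((j + (-1 - j))/(j + j)) = 8*(-1/(2*j)) = -4/j)
f(h, X) = -7 + X + h (f(h, X) = (X + h) - 7 = -7 + X + h)
((4 + 7*(-1))/f(11, a) + m(11))**2 = ((4 + 7*(-1))/(-7 + 36 + 11) - 4/11)**2 = ((4 - 7)/40 - 4*1/11)**2 = (-3*1/40 - 4/11)**2 = (-3/40 - 4/11)**2 = (-193/440)**2 = 37249/193600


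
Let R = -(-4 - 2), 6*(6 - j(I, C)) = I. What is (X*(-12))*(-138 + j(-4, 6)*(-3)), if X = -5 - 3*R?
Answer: -43608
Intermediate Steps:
j(I, C) = 6 - I/6
R = 6 (R = -1*(-6) = 6)
X = -23 (X = -5 - 3*6 = -5 - 18 = -23)
(X*(-12))*(-138 + j(-4, 6)*(-3)) = (-23*(-12))*(-138 + (6 - 1/6*(-4))*(-3)) = 276*(-138 + (6 + 2/3)*(-3)) = 276*(-138 + (20/3)*(-3)) = 276*(-138 - 20) = 276*(-158) = -43608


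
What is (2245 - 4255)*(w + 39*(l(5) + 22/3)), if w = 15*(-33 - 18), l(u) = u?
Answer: 570840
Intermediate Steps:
w = -765 (w = 15*(-51) = -765)
(2245 - 4255)*(w + 39*(l(5) + 22/3)) = (2245 - 4255)*(-765 + 39*(5 + 22/3)) = -2010*(-765 + 39*(5 + 22*(1/3))) = -2010*(-765 + 39*(5 + 22/3)) = -2010*(-765 + 39*(37/3)) = -2010*(-765 + 481) = -2010*(-284) = 570840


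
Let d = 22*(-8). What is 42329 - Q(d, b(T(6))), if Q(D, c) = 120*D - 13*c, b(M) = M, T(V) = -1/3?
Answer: 190334/3 ≈ 63445.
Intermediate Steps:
T(V) = -⅓ (T(V) = -1*⅓ = -⅓)
d = -176
Q(D, c) = -13*c + 120*D
42329 - Q(d, b(T(6))) = 42329 - (-13*(-⅓) + 120*(-176)) = 42329 - (13/3 - 21120) = 42329 - 1*(-63347/3) = 42329 + 63347/3 = 190334/3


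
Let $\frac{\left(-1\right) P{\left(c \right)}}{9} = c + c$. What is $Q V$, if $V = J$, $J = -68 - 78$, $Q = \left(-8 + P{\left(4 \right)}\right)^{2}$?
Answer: $-934400$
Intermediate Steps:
$P{\left(c \right)} = - 18 c$ ($P{\left(c \right)} = - 9 \left(c + c\right) = - 9 \cdot 2 c = - 18 c$)
$Q = 6400$ ($Q = \left(-8 - 72\right)^{2} = \left(-80\right)^{2} = 6400$)
$J = -146$
$V = -146$
$Q V = 6400 \left(-146\right) = -934400$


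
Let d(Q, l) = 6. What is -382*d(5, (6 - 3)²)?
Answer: -2292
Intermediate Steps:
-382*d(5, (6 - 3)²) = -382*6 = -2292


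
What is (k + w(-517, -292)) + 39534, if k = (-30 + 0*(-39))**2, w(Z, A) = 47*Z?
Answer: 16135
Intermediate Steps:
k = 900 (k = (-30 + 0)**2 = (-30)**2 = 900)
(k + w(-517, -292)) + 39534 = (900 + 47*(-517)) + 39534 = (900 - 24299) + 39534 = -23399 + 39534 = 16135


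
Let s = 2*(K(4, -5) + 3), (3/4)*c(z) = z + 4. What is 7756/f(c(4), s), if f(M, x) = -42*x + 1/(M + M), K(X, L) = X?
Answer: -496384/37629 ≈ -13.192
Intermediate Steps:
c(z) = 16/3 + 4*z/3 (c(z) = 4*(z + 4)/3 = 4*(4 + z)/3 = 16/3 + 4*z/3)
s = 14 (s = 2*(4 + 3) = 2*7 = 14)
f(M, x) = 1/(2*M) - 42*x (f(M, x) = -42*x + 1/(2*M) = 1/(2*M) - 42*x)
7756/f(c(4), s) = 7756/(1/(2*(16/3 + (4/3)*4)) - 42*14) = 7756/(1/(2*(16/3 + 16/3)) - 588) = 7756/(1/(2*(32/3)) - 588) = 7756/((½)*(3/32) - 588) = 7756/(3/64 - 588) = 7756/(-37629/64) = 7756*(-64/37629) = -496384/37629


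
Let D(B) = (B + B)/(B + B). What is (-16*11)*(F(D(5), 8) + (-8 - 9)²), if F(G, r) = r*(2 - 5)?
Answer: -46640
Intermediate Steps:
D(B) = 1 (D(B) = (2*B)/((2*B)) = (2*B)*(1/(2*B)) = 1)
F(G, r) = -3*r (F(G, r) = r*(-3) = -3*r)
(-16*11)*(F(D(5), 8) + (-8 - 9)²) = (-16*11)*(-3*8 + (-8 - 9)²) = -176*(-24 + (-17)²) = -176*(-24 + 289) = -176*265 = -46640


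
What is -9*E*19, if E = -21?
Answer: 3591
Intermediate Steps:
-9*E*19 = -9*(-21)*19 = 189*19 = 3591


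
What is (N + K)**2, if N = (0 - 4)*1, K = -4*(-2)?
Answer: 16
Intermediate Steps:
K = 8
N = -4 (N = -4*1 = -4)
(N + K)**2 = (-4 + 8)**2 = 4**2 = 16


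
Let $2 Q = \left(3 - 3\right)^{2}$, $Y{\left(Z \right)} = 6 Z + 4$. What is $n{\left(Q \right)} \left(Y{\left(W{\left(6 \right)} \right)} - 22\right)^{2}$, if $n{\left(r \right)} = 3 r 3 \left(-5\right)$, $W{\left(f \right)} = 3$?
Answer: $0$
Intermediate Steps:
$Y{\left(Z \right)} = 4 + 6 Z$
$Q = 0$ ($Q = \frac{\left(3 - 3\right)^{2}}{2} = \frac{0^{2}}{2} = \frac{1}{2} \cdot 0 = 0$)
$n{\left(r \right)} = - 45 r$ ($n{\left(r \right)} = 9 r \left(-5\right) = - 45 r$)
$n{\left(Q \right)} \left(Y{\left(W{\left(6 \right)} \right)} - 22\right)^{2} = \left(-45\right) 0 \left(\left(4 + 6 \cdot 3\right) - 22\right)^{2} = 0 \left(\left(4 + 18\right) - 22\right)^{2} = 0 \left(22 - 22\right)^{2} = 0 \cdot 0^{2} = 0 \cdot 0 = 0$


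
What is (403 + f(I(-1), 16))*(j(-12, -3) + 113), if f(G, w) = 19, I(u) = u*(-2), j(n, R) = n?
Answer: 42622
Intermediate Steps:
I(u) = -2*u
(403 + f(I(-1), 16))*(j(-12, -3) + 113) = (403 + 19)*(-12 + 113) = 422*101 = 42622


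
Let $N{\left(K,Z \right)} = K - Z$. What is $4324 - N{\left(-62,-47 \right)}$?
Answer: $4339$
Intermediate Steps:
$4324 - N{\left(-62,-47 \right)} = 4324 - \left(-62 - -47\right) = 4324 - \left(-62 + 47\right) = 4324 - -15 = 4324 + 15 = 4339$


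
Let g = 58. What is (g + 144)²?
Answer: 40804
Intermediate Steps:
(g + 144)² = (58 + 144)² = 202² = 40804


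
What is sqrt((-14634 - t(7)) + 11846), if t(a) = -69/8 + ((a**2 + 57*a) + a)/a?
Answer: I*sqrt(45510)/4 ≈ 53.333*I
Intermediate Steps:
t(a) = -69/8 + (a**2 + 58*a)/a (t(a) = -69*1/8 + (a**2 + 58*a)/a = -69/8 + (a**2 + 58*a)/a)
sqrt((-14634 - t(7)) + 11846) = sqrt((-14634 - (395/8 + 7)) + 11846) = sqrt((-14634 - 1*451/8) + 11846) = sqrt((-14634 - 451/8) + 11846) = sqrt(-117523/8 + 11846) = sqrt(-22755/8) = I*sqrt(45510)/4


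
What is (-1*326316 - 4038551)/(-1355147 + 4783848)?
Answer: -4364867/3428701 ≈ -1.2730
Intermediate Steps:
(-1*326316 - 4038551)/(-1355147 + 4783848) = (-326316 - 4038551)/3428701 = -4364867*1/3428701 = -4364867/3428701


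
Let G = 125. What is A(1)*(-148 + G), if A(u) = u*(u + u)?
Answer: -46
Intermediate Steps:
A(u) = 2*u**2 (A(u) = u*(2*u) = 2*u**2)
A(1)*(-148 + G) = (2*1**2)*(-148 + 125) = (2*1)*(-23) = 2*(-23) = -46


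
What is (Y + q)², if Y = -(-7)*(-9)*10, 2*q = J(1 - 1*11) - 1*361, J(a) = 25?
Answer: 636804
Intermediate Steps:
q = -168 (q = (25 - 1*361)/2 = (25 - 361)/2 = (½)*(-336) = -168)
Y = -630 (Y = -7*9*10 = -63*10 = -630)
(Y + q)² = (-630 - 168)² = (-798)² = 636804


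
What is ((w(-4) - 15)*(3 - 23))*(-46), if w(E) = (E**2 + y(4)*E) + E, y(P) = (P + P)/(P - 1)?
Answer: -37720/3 ≈ -12573.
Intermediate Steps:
y(P) = 2*P/(-1 + P) (y(P) = (2*P)/(-1 + P) = 2*P/(-1 + P))
w(E) = E**2 + 11*E/3 (w(E) = (E**2 + (2*4/(-1 + 4))*E) + E = (E**2 + (2*4/3)*E) + E = (E**2 + (2*4*(1/3))*E) + E = (E**2 + 8*E/3) + E = E**2 + 11*E/3)
((w(-4) - 15)*(3 - 23))*(-46) = (((1/3)*(-4)*(11 + 3*(-4)) - 15)*(3 - 23))*(-46) = (((1/3)*(-4)*(11 - 12) - 15)*(-20))*(-46) = (((1/3)*(-4)*(-1) - 15)*(-20))*(-46) = ((4/3 - 15)*(-20))*(-46) = -41/3*(-20)*(-46) = (820/3)*(-46) = -37720/3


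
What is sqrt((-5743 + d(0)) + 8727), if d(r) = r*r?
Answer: 2*sqrt(746) ≈ 54.626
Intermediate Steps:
d(r) = r**2
sqrt((-5743 + d(0)) + 8727) = sqrt((-5743 + 0**2) + 8727) = sqrt((-5743 + 0) + 8727) = sqrt(-5743 + 8727) = sqrt(2984) = 2*sqrt(746)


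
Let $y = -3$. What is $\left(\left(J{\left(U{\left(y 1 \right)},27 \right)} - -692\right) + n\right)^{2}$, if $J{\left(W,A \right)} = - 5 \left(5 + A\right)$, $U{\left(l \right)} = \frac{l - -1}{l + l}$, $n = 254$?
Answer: $617796$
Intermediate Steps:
$U{\left(l \right)} = \frac{1 + l}{2 l}$ ($U{\left(l \right)} = \frac{l + 1}{2 l} = \left(1 + l\right) \frac{1}{2 l} = \frac{1 + l}{2 l}$)
$J{\left(W,A \right)} = -25 - 5 A$
$\left(\left(J{\left(U{\left(y 1 \right)},27 \right)} - -692\right) + n\right)^{2} = \left(\left(\left(-25 - 135\right) - -692\right) + 254\right)^{2} = \left(\left(\left(-25 - 135\right) + 692\right) + 254\right)^{2} = \left(\left(-160 + 692\right) + 254\right)^{2} = \left(532 + 254\right)^{2} = 786^{2} = 617796$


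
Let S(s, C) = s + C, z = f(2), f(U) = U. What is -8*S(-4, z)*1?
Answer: 16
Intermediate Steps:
z = 2
S(s, C) = C + s
-8*S(-4, z)*1 = -8*(2 - 4)*1 = -8*(-2)*1 = 16*1 = 16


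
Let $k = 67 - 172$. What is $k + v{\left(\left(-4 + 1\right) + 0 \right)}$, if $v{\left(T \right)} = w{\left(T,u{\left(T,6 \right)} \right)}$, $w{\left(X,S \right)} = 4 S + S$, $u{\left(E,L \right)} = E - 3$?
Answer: $-135$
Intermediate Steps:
$u{\left(E,L \right)} = -3 + E$ ($u{\left(E,L \right)} = E - 3 = -3 + E$)
$k = -105$ ($k = 67 - 172 = -105$)
$w{\left(X,S \right)} = 5 S$
$v{\left(T \right)} = -15 + 5 T$ ($v{\left(T \right)} = 5 \left(-3 + T\right) = -15 + 5 T$)
$k + v{\left(\left(-4 + 1\right) + 0 \right)} = -105 - \left(15 - 5 \left(\left(-4 + 1\right) + 0\right)\right) = -105 - \left(15 - 5 \left(-3 + 0\right)\right) = -105 + \left(-15 + 5 \left(-3\right)\right) = -105 - 30 = -135$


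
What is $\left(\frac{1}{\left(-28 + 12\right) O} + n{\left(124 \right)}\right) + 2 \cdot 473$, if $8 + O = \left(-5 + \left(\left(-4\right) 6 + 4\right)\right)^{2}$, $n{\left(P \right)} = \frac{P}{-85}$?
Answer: $\frac{792583307}{839120} \approx 944.54$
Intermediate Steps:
$n{\left(P \right)} = - \frac{P}{85}$ ($n{\left(P \right)} = P \left(- \frac{1}{85}\right) = - \frac{P}{85}$)
$O = 617$ ($O = -8 + \left(-5 + \left(\left(-4\right) 6 + 4\right)\right)^{2} = -8 + \left(-5 + \left(-24 + 4\right)\right)^{2} = -8 + \left(-5 - 20\right)^{2} = -8 + \left(-25\right)^{2} = -8 + 625 = 617$)
$\left(\frac{1}{\left(-28 + 12\right) O} + n{\left(124 \right)}\right) + 2 \cdot 473 = \left(\frac{1}{\left(-28 + 12\right) 617} - \frac{124}{85}\right) + 2 \cdot 473 = \left(\frac{1}{\left(-16\right) 617} - \frac{124}{85}\right) + 946 = \left(\frac{1}{-9872} - \frac{124}{85}\right) + 946 = \left(- \frac{1}{9872} - \frac{124}{85}\right) + 946 = - \frac{1224213}{839120} + 946 = \frac{792583307}{839120}$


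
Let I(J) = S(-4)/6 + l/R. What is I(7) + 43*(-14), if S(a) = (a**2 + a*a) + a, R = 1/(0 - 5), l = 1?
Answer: -1807/3 ≈ -602.33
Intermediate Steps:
R = -1/5 (R = 1/(-5) = -1/5 ≈ -0.20000)
S(a) = a + 2*a**2 (S(a) = (a**2 + a**2) + a = 2*a**2 + a = a + 2*a**2)
I(J) = -1/3 (I(J) = -4*(1 + 2*(-4))/6 + 1/(-1/5) = -4*(1 - 8)*(1/6) + 1*(-5) = -4*(-7)*(1/6) - 5 = 28*(1/6) - 5 = 14/3 - 5 = -1/3)
I(7) + 43*(-14) = -1/3 + 43*(-14) = -1/3 - 602 = -1807/3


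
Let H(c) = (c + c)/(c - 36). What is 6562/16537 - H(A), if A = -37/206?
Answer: 47682848/123250261 ≈ 0.38688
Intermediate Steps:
A = -37/206 (A = -37*1/206 = -37/206 ≈ -0.17961)
H(c) = 2*c/(-36 + c) (H(c) = (2*c)/(-36 + c) = 2*c/(-36 + c))
6562/16537 - H(A) = 6562/16537 - 2*(-37)/(206*(-36 - 37/206)) = 6562*(1/16537) - 2*(-37)/(206*(-7453/206)) = 6562/16537 - 2*(-37)*(-206)/(206*7453) = 6562/16537 - 1*74/7453 = 6562/16537 - 74/7453 = 47682848/123250261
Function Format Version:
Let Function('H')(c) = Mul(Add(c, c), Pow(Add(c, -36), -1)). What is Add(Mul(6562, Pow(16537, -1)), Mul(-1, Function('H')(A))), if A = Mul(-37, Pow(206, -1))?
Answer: Rational(47682848, 123250261) ≈ 0.38688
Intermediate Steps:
A = Rational(-37, 206) (A = Mul(-37, Rational(1, 206)) = Rational(-37, 206) ≈ -0.17961)
Function('H')(c) = Mul(2, c, Pow(Add(-36, c), -1)) (Function('H')(c) = Mul(Mul(2, c), Pow(Add(-36, c), -1)) = Mul(2, c, Pow(Add(-36, c), -1)))
Add(Mul(6562, Pow(16537, -1)), Mul(-1, Function('H')(A))) = Add(Mul(6562, Pow(16537, -1)), Mul(-1, Mul(2, Rational(-37, 206), Pow(Add(-36, Rational(-37, 206)), -1)))) = Add(Mul(6562, Rational(1, 16537)), Mul(-1, Mul(2, Rational(-37, 206), Pow(Rational(-7453, 206), -1)))) = Add(Rational(6562, 16537), Mul(-1, Mul(2, Rational(-37, 206), Rational(-206, 7453)))) = Add(Rational(6562, 16537), Mul(-1, Rational(74, 7453))) = Add(Rational(6562, 16537), Rational(-74, 7453)) = Rational(47682848, 123250261)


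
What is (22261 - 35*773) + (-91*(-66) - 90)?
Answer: 1122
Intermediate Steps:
(22261 - 35*773) + (-91*(-66) - 90) = (22261 - 27055) + (6006 - 90) = -4794 + 5916 = 1122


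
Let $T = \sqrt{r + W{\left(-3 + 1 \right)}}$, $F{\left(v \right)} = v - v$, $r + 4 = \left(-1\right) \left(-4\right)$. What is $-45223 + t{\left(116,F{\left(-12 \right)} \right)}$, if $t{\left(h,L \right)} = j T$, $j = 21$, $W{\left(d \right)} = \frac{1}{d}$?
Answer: $-45223 + \frac{21 i \sqrt{2}}{2} \approx -45223.0 + 14.849 i$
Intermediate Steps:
$r = 0$ ($r = -4 - -4 = -4 + 4 = 0$)
$F{\left(v \right)} = 0$
$T = \frac{i \sqrt{2}}{2}$ ($T = \sqrt{0 + \frac{1}{-3 + 1}} = \sqrt{0 + \frac{1}{-2}} = \sqrt{0 - \frac{1}{2}} = \sqrt{- \frac{1}{2}} = \frac{i \sqrt{2}}{2} \approx 0.70711 i$)
$t{\left(h,L \right)} = \frac{21 i \sqrt{2}}{2}$ ($t{\left(h,L \right)} = 21 \frac{i \sqrt{2}}{2} = \frac{21 i \sqrt{2}}{2}$)
$-45223 + t{\left(116,F{\left(-12 \right)} \right)} = -45223 + \frac{21 i \sqrt{2}}{2}$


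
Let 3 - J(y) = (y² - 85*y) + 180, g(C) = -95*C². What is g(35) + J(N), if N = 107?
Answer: -118906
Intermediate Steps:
J(y) = -177 - y² + 85*y (J(y) = 3 - ((y² - 85*y) + 180) = 3 - (180 + y² - 85*y) = 3 + (-180 - y² + 85*y) = -177 - y² + 85*y)
g(35) + J(N) = -95*35² + (-177 - 1*107² + 85*107) = -95*1225 + (-177 - 1*11449 + 9095) = -116375 + (-177 - 11449 + 9095) = -116375 - 2531 = -118906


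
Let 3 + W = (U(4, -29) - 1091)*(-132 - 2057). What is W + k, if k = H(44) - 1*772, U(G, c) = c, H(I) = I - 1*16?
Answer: 2450933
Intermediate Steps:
H(I) = -16 + I (H(I) = I - 16 = -16 + I)
W = 2451677 (W = -3 + (-29 - 1091)*(-132 - 2057) = -3 - 1120*(-2189) = -3 + 2451680 = 2451677)
k = -744 (k = (-16 + 44) - 1*772 = 28 - 772 = -744)
W + k = 2451677 - 744 = 2450933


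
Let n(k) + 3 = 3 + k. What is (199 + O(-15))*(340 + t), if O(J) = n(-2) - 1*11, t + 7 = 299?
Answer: 117552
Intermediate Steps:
t = 292 (t = -7 + 299 = 292)
n(k) = k (n(k) = -3 + (3 + k) = k)
O(J) = -13 (O(J) = -2 - 1*11 = -2 - 11 = -13)
(199 + O(-15))*(340 + t) = (199 - 13)*(340 + 292) = 186*632 = 117552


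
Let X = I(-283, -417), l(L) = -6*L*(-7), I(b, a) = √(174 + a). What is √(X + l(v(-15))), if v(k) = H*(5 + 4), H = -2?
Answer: 3*√(-84 + I*√3) ≈ 0.28346 + 27.497*I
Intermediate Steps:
v(k) = -18 (v(k) = -2*(5 + 4) = -2*9 = -18)
l(L) = 42*L
X = 9*I*√3 (X = √(174 - 417) = √(-243) = 9*I*√3 ≈ 15.588*I)
√(X + l(v(-15))) = √(9*I*√3 + 42*(-18)) = √(9*I*√3 - 756) = √(-756 + 9*I*√3)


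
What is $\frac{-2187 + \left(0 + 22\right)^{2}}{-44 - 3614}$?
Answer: $\frac{1703}{3658} \approx 0.46555$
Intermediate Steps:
$\frac{-2187 + \left(0 + 22\right)^{2}}{-44 - 3614} = \frac{-2187 + 22^{2}}{-3658} = \left(-2187 + 484\right) \left(- \frac{1}{3658}\right) = \left(-1703\right) \left(- \frac{1}{3658}\right) = \frac{1703}{3658}$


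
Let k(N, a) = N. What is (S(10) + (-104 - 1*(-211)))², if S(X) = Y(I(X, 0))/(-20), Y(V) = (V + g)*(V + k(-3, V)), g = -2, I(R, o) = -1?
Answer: 283024/25 ≈ 11321.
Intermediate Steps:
Y(V) = (-3 + V)*(-2 + V) (Y(V) = (V - 2)*(V - 3) = (-2 + V)*(-3 + V) = (-3 + V)*(-2 + V))
S(X) = -⅗ (S(X) = (6 + (-1)² - 5*(-1))/(-20) = (6 + 1 + 5)*(-1/20) = 12*(-1/20) = -⅗)
(S(10) + (-104 - 1*(-211)))² = (-⅗ + (-104 - 1*(-211)))² = (-⅗ + (-104 + 211))² = (-⅗ + 107)² = (532/5)² = 283024/25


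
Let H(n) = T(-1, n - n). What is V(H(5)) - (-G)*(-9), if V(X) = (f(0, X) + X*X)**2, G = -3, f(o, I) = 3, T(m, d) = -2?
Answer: 76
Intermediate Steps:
H(n) = -2
V(X) = (3 + X**2)**2 (V(X) = (3 + X*X)**2 = (3 + X**2)**2)
V(H(5)) - (-G)*(-9) = (3 + (-2)**2)**2 - (-1*(-3))*(-9) = (3 + 4)**2 - 3*(-9) = 7**2 - 1*(-27) = 49 + 27 = 76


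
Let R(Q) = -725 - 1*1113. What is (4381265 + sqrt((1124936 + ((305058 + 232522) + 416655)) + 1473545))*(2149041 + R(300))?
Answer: 9407465351795 + 4294406*sqrt(888179) ≈ 9.4115e+12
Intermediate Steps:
R(Q) = -1838 (R(Q) = -725 - 1113 = -1838)
(4381265 + sqrt((1124936 + ((305058 + 232522) + 416655)) + 1473545))*(2149041 + R(300)) = (4381265 + sqrt((1124936 + ((305058 + 232522) + 416655)) + 1473545))*(2149041 - 1838) = (4381265 + sqrt((1124936 + (537580 + 416655)) + 1473545))*2147203 = (4381265 + sqrt((1124936 + 954235) + 1473545))*2147203 = (4381265 + sqrt(2079171 + 1473545))*2147203 = (4381265 + sqrt(3552716))*2147203 = (4381265 + 2*sqrt(888179))*2147203 = 9407465351795 + 4294406*sqrt(888179)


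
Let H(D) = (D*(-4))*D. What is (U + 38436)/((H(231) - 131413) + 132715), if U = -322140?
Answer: 47284/35357 ≈ 1.3373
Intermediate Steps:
H(D) = -4*D² (H(D) = (-4*D)*D = -4*D²)
(U + 38436)/((H(231) - 131413) + 132715) = (-322140 + 38436)/((-4*231² - 131413) + 132715) = -283704/((-4*53361 - 131413) + 132715) = -283704/((-213444 - 131413) + 132715) = -283704/(-344857 + 132715) = -283704/(-212142) = -283704*(-1/212142) = 47284/35357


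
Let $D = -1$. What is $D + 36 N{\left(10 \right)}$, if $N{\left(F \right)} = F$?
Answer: $359$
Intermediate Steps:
$D + 36 N{\left(10 \right)} = -1 + 36 \cdot 10 = -1 + 360 = 359$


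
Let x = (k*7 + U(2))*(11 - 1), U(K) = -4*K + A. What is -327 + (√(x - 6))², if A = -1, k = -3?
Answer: -633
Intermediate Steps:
U(K) = -1 - 4*K (U(K) = -4*K - 1 = -1 - 4*K)
x = -300 (x = (-3*7 + (-1 - 4*2))*(11 - 1) = (-21 + (-1 - 8))*10 = (-21 - 9)*10 = -30*10 = -300)
-327 + (√(x - 6))² = -327 + (√(-300 - 6))² = -327 + (√(-306))² = -327 + (3*I*√34)² = -327 - 306 = -633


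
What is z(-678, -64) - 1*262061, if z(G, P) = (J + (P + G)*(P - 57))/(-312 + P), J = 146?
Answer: -12328108/47 ≈ -2.6230e+5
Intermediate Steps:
z(G, P) = (146 + (-57 + P)*(G + P))/(-312 + P) (z(G, P) = (146 + (P + G)*(P - 57))/(-312 + P) = (146 + (G + P)*(-57 + P))/(-312 + P) = (146 + (-57 + P)*(G + P))/(-312 + P))
z(-678, -64) - 1*262061 = (146 + (-64)**2 - 57*(-678) - 57*(-64) - 678*(-64))/(-312 - 64) - 1*262061 = (146 + 4096 + 38646 + 3648 + 43392)/(-376) - 262061 = -1/376*89928 - 262061 = -11241/47 - 262061 = -12328108/47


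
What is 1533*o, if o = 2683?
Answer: 4113039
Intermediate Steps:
1533*o = 1533*2683 = 4113039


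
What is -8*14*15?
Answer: -1680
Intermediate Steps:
-8*14*15 = -112*15 = -1680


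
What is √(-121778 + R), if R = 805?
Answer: I*√120973 ≈ 347.81*I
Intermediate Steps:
√(-121778 + R) = √(-121778 + 805) = √(-120973) = I*√120973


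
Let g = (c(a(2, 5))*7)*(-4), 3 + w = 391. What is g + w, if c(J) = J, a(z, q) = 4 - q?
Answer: 416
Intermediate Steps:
w = 388 (w = -3 + 391 = 388)
g = 28 (g = ((4 - 1*5)*7)*(-4) = ((4 - 5)*7)*(-4) = -1*7*(-4) = -7*(-4) = 28)
g + w = 28 + 388 = 416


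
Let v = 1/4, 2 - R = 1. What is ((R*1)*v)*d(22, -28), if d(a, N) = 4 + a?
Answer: 13/2 ≈ 6.5000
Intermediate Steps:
R = 1 (R = 2 - 1*1 = 2 - 1 = 1)
v = 1/4 ≈ 0.25000
((R*1)*v)*d(22, -28) = ((1*1)*(1/4))*(4 + 22) = (1*(1/4))*26 = (1/4)*26 = 13/2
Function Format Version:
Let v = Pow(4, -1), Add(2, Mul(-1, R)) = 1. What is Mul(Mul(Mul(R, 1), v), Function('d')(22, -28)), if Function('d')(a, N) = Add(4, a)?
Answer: Rational(13, 2) ≈ 6.5000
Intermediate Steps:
R = 1 (R = Add(2, Mul(-1, 1)) = Add(2, -1) = 1)
v = Rational(1, 4) ≈ 0.25000
Mul(Mul(Mul(R, 1), v), Function('d')(22, -28)) = Mul(Mul(Mul(1, 1), Rational(1, 4)), Add(4, 22)) = Mul(Mul(1, Rational(1, 4)), 26) = Mul(Rational(1, 4), 26) = Rational(13, 2)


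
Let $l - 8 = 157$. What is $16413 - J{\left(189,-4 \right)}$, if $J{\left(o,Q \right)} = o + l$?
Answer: $16059$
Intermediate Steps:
$l = 165$ ($l = 8 + 157 = 165$)
$J{\left(o,Q \right)} = 165 + o$ ($J{\left(o,Q \right)} = o + 165 = 165 + o$)
$16413 - J{\left(189,-4 \right)} = 16413 - \left(165 + 189\right) = 16413 - 354 = 16059$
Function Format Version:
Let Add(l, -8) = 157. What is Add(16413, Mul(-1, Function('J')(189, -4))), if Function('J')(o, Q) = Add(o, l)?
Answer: 16059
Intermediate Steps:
l = 165 (l = Add(8, 157) = 165)
Function('J')(o, Q) = Add(165, o) (Function('J')(o, Q) = Add(o, 165) = Add(165, o))
Add(16413, Mul(-1, Function('J')(189, -4))) = Add(16413, Mul(-1, Add(165, 189))) = Add(16413, Mul(-1, 354)) = Add(16413, -354) = 16059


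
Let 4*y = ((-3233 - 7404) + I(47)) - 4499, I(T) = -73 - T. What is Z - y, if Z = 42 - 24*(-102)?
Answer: 6304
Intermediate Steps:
y = -3814 (y = (((-3233 - 7404) + (-73 - 1*47)) - 4499)/4 = ((-10637 + (-73 - 47)) - 4499)/4 = ((-10637 - 120) - 4499)/4 = (-10757 - 4499)/4 = (¼)*(-15256) = -3814)
Z = 2490 (Z = 42 + 2448 = 2490)
Z - y = 2490 - 1*(-3814) = 2490 + 3814 = 6304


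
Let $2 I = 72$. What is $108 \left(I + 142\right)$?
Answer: $19224$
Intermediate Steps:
$I = 36$ ($I = \frac{1}{2} \cdot 72 = 36$)
$108 \left(I + 142\right) = 108 \left(36 + 142\right) = 108 \cdot 178 = 19224$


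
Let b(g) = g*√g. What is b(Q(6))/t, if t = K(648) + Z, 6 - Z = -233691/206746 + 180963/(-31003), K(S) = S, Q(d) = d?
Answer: 12819492476*√6/1412210846041 ≈ 0.022236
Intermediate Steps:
b(g) = g^(3/2)
Z = 83116975899/6409746238 (Z = 6 - (-233691/206746 + 180963/(-31003)) = 6 - (-233691*1/206746 + 180963*(-1/31003)) = 6 - (-233691/206746 - 180963/31003) = 6 - 1*(-44658498471/6409746238) = 6 + 44658498471/6409746238 = 83116975899/6409746238 ≈ 12.967)
t = 4236632538123/6409746238 (t = 648 + 83116975899/6409746238 = 4236632538123/6409746238 ≈ 660.97)
b(Q(6))/t = 6^(3/2)/(4236632538123/6409746238) = (6*√6)*(6409746238/4236632538123) = 12819492476*√6/1412210846041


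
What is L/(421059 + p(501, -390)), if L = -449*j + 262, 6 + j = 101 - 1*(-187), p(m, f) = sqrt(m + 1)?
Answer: -53203331004/177290680979 + 126356*sqrt(502)/177290680979 ≈ -0.30008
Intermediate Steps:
p(m, f) = sqrt(1 + m)
j = 282 (j = -6 + (101 - 1*(-187)) = -6 + (101 + 187) = -6 + 288 = 282)
L = -126356 (L = -449*282 + 262 = -126618 + 262 = -126356)
L/(421059 + p(501, -390)) = -126356/(421059 + sqrt(1 + 501)) = -126356/(421059 + sqrt(502))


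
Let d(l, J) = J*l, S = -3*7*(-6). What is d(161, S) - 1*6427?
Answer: 13859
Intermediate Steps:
S = 126 (S = -21*(-6) = 126)
d(161, S) - 1*6427 = 126*161 - 1*6427 = 20286 - 6427 = 13859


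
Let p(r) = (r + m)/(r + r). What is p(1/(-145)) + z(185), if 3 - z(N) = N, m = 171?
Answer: -12579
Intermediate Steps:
z(N) = 3 - N
p(r) = (171 + r)/(2*r) (p(r) = (r + 171)/(r + r) = (171 + r)/((2*r)) = (171 + r)*(1/(2*r)) = (171 + r)/(2*r))
p(1/(-145)) + z(185) = (171 + 1/(-145))/(2*(1/(-145))) + (3 - 1*185) = (171 - 1/145)/(2*(-1/145)) + (3 - 185) = (½)*(-145)*(24794/145) - 182 = -12397 - 182 = -12579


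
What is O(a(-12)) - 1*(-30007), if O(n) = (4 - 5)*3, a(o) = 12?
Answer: 30004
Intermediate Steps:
O(n) = -3 (O(n) = -1*3 = -3)
O(a(-12)) - 1*(-30007) = -3 - 1*(-30007) = -3 + 30007 = 30004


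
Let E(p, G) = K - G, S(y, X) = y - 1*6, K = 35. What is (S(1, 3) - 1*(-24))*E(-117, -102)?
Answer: 2603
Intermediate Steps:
S(y, X) = -6 + y (S(y, X) = y - 6 = -6 + y)
E(p, G) = 35 - G
(S(1, 3) - 1*(-24))*E(-117, -102) = ((-6 + 1) - 1*(-24))*(35 - 1*(-102)) = (-5 + 24)*(35 + 102) = 19*137 = 2603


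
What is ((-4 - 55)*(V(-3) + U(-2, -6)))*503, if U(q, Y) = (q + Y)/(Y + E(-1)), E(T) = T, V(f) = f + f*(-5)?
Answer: -2730284/7 ≈ -3.9004e+5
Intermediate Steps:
V(f) = -4*f (V(f) = f - 5*f = -4*f)
U(q, Y) = (Y + q)/(-1 + Y) (U(q, Y) = (q + Y)/(Y - 1) = (Y + q)/(-1 + Y))
((-4 - 55)*(V(-3) + U(-2, -6)))*503 = ((-4 - 55)*(-4*(-3) + (-6 - 2)/(-1 - 6)))*503 = -59*(12 - 8/(-7))*503 = -59*(12 - ⅐*(-8))*503 = -59*(12 + 8/7)*503 = -59*92/7*503 = -5428/7*503 = -2730284/7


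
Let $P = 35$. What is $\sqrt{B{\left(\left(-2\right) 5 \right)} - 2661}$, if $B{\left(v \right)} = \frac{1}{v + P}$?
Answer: $\frac{2 i \sqrt{16631}}{5} \approx 51.584 i$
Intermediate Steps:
$B{\left(v \right)} = \frac{1}{35 + v}$ ($B{\left(v \right)} = \frac{1}{v + 35} = \frac{1}{35 + v}$)
$\sqrt{B{\left(\left(-2\right) 5 \right)} - 2661} = \sqrt{\frac{1}{35 - 10} - 2661} = \sqrt{\frac{1}{25} - 2661} = \sqrt{- \frac{66524}{25}} = \frac{2 i \sqrt{16631}}{5}$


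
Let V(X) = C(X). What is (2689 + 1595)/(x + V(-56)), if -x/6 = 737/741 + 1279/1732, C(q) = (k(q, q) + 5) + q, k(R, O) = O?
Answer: -855608/23447 ≈ -36.491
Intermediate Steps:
C(q) = 5 + 2*q (C(q) = (q + 5) + q = (5 + q) + q = 5 + 2*q)
V(X) = 5 + 2*X
x = -2224223/213902 (x = -6*(737/741 + 1279/1732) = -6*2224223/1283412 = -2224223/213902 ≈ -10.398)
(2689 + 1595)/(x + V(-56)) = (2689 + 1595)/(-2224223/213902 + (5 + 2*(-56))) = 4284/(-2224223/213902 + (5 - 112)) = 4284/(-2224223/213902 - 107) = 4284/(-25111737/213902) = 4284*(-213902/25111737) = -855608/23447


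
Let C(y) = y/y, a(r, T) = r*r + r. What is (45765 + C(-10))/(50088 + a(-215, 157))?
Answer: 22883/48049 ≈ 0.47624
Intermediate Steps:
a(r, T) = r + r² (a(r, T) = r² + r = r + r²)
C(y) = 1
(45765 + C(-10))/(50088 + a(-215, 157)) = (45765 + 1)/(50088 - 215*(1 - 215)) = 45766/(50088 - 215*(-214)) = 45766/(50088 + 46010) = 45766/96098 = 45766*(1/96098) = 22883/48049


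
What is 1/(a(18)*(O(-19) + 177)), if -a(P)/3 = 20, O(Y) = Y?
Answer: -1/9480 ≈ -0.00010549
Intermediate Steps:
a(P) = -60 (a(P) = -3*20 = -60)
1/(a(18)*(O(-19) + 177)) = 1/(-60*(-19 + 177)) = 1/(-60*158) = 1/(-9480) = -1/9480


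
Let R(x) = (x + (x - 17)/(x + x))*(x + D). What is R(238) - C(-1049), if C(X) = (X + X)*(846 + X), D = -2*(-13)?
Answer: -2540576/7 ≈ -3.6294e+5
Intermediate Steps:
D = 26
C(X) = 2*X*(846 + X) (C(X) = (2*X)*(846 + X) = 2*X*(846 + X))
R(x) = (26 + x)*(x + (-17 + x)/(2*x)) (R(x) = (x + (x - 17)/(x + x))*(x + 26) = (x + (-17 + x)/((2*x)))*(26 + x) = (x + (-17 + x)*(1/(2*x)))*(26 + x) = (x + (-17 + x)/(2*x))*(26 + x) = (26 + x)*(x + (-17 + x)/(2*x)))
R(238) - C(-1049) = (9/2 + 238**2 - 221/238 + (53/2)*238) - 2*(-1049)*(846 - 1049) = (9/2 + 56644 - 221*1/238 + 6307) - 2*(-1049)*(-203) = (9/2 + 56644 - 13/14 + 6307) - 1*425894 = 440682/7 - 425894 = -2540576/7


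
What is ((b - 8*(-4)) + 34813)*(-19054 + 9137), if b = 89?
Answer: -346440478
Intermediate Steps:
((b - 8*(-4)) + 34813)*(-19054 + 9137) = ((89 - 8*(-4)) + 34813)*(-19054 + 9137) = ((89 + 32) + 34813)*(-9917) = (121 + 34813)*(-9917) = 34934*(-9917) = -346440478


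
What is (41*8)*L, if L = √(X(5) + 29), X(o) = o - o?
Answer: 328*√29 ≈ 1766.3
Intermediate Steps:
X(o) = 0
L = √29 (L = √(0 + 29) = √29 ≈ 5.3852)
(41*8)*L = (41*8)*√29 = 328*√29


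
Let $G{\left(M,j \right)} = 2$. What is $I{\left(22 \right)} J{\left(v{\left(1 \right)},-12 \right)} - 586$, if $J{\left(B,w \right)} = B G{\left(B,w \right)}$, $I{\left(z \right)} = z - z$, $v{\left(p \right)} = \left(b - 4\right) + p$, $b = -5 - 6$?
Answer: $-586$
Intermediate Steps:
$b = -11$ ($b = -5 - 6 = -11$)
$v{\left(p \right)} = -15 + p$ ($v{\left(p \right)} = \left(-11 - 4\right) + p = -15 + p$)
$I{\left(z \right)} = 0$
$J{\left(B,w \right)} = 2 B$ ($J{\left(B,w \right)} = B 2 = 2 B$)
$I{\left(22 \right)} J{\left(v{\left(1 \right)},-12 \right)} - 586 = 0 \cdot 2 \left(-15 + 1\right) - 586 = 0 \cdot 2 \left(-14\right) - 586 = 0 \left(-28\right) - 586 = 0 - 586 = -586$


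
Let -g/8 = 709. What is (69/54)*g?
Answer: -65228/9 ≈ -7247.6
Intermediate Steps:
g = -5672 (g = -8*709 = -5672)
(69/54)*g = (69/54)*(-5672) = (69*(1/54))*(-5672) = (23/18)*(-5672) = -65228/9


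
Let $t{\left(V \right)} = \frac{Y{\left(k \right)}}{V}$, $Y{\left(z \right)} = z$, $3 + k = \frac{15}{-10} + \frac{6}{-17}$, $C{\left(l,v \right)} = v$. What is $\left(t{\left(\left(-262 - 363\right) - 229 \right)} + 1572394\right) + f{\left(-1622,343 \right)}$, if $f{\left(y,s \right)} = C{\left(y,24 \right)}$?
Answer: $\frac{45656729213}{29036} \approx 1.5724 \cdot 10^{6}$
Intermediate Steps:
$f{\left(y,s \right)} = 24$
$k = - \frac{165}{34}$ ($k = -3 + \left(\frac{15}{-10} + \frac{6}{-17}\right) = -3 + \left(15 \left(- \frac{1}{10}\right) + 6 \left(- \frac{1}{17}\right)\right) = -3 - \frac{63}{34} = - \frac{165}{34} \approx -4.8529$)
$t{\left(V \right)} = - \frac{165}{34 V}$
$\left(t{\left(\left(-262 - 363\right) - 229 \right)} + 1572394\right) + f{\left(-1622,343 \right)} = \left(- \frac{165}{34 \left(\left(-262 - 363\right) - 229\right)} + 1572394\right) + 24 = \left(- \frac{165}{34 \left(-625 - 229\right)} + 1572394\right) + 24 = \left(- \frac{165}{34 \left(-854\right)} + 1572394\right) + 24 = \left(\left(- \frac{165}{34}\right) \left(- \frac{1}{854}\right) + 1572394\right) + 24 = \left(\frac{165}{29036} + 1572394\right) + 24 = \frac{45656032349}{29036} + 24 = \frac{45656729213}{29036}$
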